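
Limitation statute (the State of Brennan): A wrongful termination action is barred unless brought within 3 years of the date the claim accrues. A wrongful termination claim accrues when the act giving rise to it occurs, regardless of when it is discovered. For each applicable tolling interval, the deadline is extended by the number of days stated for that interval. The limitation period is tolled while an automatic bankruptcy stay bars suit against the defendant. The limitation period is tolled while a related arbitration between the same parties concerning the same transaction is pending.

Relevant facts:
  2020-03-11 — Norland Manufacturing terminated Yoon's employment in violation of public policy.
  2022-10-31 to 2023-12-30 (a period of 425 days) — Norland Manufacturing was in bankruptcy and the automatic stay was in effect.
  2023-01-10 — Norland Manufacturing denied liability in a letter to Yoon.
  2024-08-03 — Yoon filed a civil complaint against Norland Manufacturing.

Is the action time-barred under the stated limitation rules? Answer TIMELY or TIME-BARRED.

TIME-BARRED

The limitation period began to run on 2020-03-11.
3 years from 2020-03-11 is 2023-03-11.
The period was tolled for 425 days by the automatic bankruptcy stay (2022-10-31 to 2023-12-30), pushing the deadline to 2024-05-09.
Nothing else in the chronology tolls or restarts the period.
The 2024-08-03 filing falls after the 2024-05-09 deadline; the claim is time-barred.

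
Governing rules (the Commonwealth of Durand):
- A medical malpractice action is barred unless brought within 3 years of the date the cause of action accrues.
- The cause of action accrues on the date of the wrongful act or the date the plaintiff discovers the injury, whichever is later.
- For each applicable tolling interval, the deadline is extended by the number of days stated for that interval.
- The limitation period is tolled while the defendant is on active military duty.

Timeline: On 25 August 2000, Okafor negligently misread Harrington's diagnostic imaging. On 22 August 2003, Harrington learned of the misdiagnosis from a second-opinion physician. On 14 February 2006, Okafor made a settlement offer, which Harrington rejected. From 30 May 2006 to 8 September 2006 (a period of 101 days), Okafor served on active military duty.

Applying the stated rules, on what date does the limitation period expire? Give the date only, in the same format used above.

1 December 2006

The claim accrued on 22 August 2003 — the later of the 25 August 2000 act and the 22 August 2003 discovery.
3 years from 22 August 2003 is 22 August 2006.
Because the defendant's active military service ran from 30 May 2006 to 8 September 2006, the deadline is extended by 101 days to 1 December 2006.
The other events in the timeline have no effect on the limitation period under the stated rules.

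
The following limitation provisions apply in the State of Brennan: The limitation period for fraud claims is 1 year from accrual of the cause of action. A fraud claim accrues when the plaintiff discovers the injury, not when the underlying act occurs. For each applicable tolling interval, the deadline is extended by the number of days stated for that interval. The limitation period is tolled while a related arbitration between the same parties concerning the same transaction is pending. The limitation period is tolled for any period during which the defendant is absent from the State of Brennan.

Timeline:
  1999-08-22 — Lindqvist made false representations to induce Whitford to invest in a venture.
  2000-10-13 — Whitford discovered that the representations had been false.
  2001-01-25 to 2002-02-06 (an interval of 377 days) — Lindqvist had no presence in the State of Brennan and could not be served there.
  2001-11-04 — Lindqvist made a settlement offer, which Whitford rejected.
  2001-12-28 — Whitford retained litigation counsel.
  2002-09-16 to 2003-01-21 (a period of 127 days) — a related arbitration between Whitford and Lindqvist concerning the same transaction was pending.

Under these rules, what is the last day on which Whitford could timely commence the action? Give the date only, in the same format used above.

Accrual is tied to discovery, so the period began on 2000-10-13 rather than on 1999-08-22 when the act occurred.
1 year from 2000-10-13 is 2001-10-13.
Because the defendant's absence from the jurisdiction ran from 2001-01-25 to 2002-02-06, the deadline is extended by 377 days to 2002-10-25.
Because the pending related arbitration ran from 2002-09-16 to 2003-01-21, the deadline is extended by 127 days to 2003-03-01.
None of the other events listed affects the running of the period under the stated rules.

2003-03-01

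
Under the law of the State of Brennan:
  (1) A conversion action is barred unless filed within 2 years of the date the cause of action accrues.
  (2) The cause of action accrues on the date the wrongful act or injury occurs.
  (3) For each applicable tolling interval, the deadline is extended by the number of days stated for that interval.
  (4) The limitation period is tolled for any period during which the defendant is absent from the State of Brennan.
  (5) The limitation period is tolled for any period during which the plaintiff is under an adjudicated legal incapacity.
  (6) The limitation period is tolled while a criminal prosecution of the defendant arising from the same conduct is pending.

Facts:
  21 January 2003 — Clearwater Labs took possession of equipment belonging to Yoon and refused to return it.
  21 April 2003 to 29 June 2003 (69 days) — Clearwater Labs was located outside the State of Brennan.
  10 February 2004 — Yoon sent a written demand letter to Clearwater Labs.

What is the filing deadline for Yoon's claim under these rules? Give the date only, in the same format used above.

31 March 2005

The cause of action accrued on 21 January 2003, the date of the act.
Adding the 2 years base period to 21 January 2003 gives a deadline of 21 January 2005, before any tolling.
Because the defendant's absence from the jurisdiction ran from 21 April 2003 to 29 June 2003, the deadline is extended by 69 days to 31 March 2005.
The other events in the timeline have no effect on the limitation period under the stated rules.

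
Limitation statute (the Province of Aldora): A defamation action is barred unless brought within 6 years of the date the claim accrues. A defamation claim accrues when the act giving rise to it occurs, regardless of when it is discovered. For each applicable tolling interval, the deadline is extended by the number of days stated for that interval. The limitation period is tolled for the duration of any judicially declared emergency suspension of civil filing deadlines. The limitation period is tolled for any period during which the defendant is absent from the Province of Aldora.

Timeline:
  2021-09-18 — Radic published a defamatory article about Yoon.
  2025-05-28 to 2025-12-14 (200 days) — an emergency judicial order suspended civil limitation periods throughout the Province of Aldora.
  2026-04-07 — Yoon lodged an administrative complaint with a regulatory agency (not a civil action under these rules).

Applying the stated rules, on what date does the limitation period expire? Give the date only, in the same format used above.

The limitation period began to run on 2021-09-18.
6 years from 2021-09-18 is 2027-09-18.
Because the emergency suspension of filing deadlines ran from 2025-05-28 to 2025-12-14, the deadline is extended by 200 days to 2028-04-05.
Nothing else in the chronology tolls or restarts the period.

2028-04-05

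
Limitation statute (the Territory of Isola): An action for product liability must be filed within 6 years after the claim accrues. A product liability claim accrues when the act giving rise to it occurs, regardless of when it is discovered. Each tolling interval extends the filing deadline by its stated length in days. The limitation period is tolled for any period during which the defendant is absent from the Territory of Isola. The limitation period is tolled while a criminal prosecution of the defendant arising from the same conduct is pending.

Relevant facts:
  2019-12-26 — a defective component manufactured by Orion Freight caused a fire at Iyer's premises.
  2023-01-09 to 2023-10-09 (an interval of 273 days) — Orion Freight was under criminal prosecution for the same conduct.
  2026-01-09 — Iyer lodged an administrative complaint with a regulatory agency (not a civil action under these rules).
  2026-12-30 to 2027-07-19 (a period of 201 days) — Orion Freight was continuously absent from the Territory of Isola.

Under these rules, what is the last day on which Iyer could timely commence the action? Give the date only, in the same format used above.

2026-09-25

The limitation period began to run on 2019-12-26.
Adding the 6 years base period to 2019-12-26 gives a deadline of 2025-12-26, before any tolling.
The pending criminal prosecution from 2023-01-09 to 2023-10-09 tolled the period for 273 days, extending the deadline to 2026-09-25.
By the time the defendant's absence from the jurisdiction began on 2026-12-30, the limitation period had already expired on 2026-09-25; that interval cannot revive it.
The other events in the timeline have no effect on the limitation period under the stated rules.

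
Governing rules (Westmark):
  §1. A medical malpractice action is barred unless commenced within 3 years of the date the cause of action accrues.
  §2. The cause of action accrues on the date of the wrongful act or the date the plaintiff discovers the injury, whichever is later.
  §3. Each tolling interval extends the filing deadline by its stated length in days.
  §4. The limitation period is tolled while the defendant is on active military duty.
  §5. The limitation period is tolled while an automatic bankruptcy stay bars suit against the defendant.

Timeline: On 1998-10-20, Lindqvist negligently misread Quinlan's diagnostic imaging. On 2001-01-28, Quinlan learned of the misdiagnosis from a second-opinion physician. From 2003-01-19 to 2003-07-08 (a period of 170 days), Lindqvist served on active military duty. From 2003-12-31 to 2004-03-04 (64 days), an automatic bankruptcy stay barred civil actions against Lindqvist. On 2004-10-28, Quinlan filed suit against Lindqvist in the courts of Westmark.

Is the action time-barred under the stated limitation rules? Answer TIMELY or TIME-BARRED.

TIME-BARRED

The claim accrued on 2001-01-28 — the later of the 1998-10-20 act and the 2001-01-28 discovery.
Adding the 3 years base period to 2001-01-28 gives a deadline of 2004-01-28, before any tolling.
The defendant's active military service from 2003-01-19 to 2003-07-08 tolled the period for 170 days, extending the deadline to 2004-07-16.
The period was tolled for 64 days by the automatic bankruptcy stay (2003-12-31 to 2004-03-04), pushing the deadline to 2004-09-18.
The 2004-10-28 filing falls after the 2004-09-18 deadline; the claim is time-barred.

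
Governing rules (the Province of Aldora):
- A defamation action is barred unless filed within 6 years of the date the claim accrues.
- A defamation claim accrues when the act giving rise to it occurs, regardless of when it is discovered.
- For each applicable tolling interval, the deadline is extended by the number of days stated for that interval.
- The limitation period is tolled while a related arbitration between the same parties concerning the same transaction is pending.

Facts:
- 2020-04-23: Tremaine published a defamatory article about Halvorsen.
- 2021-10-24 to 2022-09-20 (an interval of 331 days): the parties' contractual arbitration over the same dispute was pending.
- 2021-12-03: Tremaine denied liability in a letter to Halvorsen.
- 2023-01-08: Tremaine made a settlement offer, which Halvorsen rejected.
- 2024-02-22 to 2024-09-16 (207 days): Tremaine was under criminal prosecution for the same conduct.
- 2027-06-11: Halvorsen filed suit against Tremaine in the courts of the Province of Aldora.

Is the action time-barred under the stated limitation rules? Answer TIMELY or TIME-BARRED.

The claim accrued on 2020-04-23, the date of the act.
The untolled deadline — 6 years after 2020-04-23 — is 2026-04-23.
Because the pending related arbitration ran from 2021-10-24 to 2022-09-20, the deadline is extended by 331 days to 2027-03-20.
Although a criminal prosecution ran from 2024-02-22 to 2024-09-16, the stated rules do not make that a tolling event, so it is disregarded.
Nothing else in the chronology tolls or restarts the period.
The 2027-06-11 filing falls after the 2027-03-20 deadline; the claim is time-barred.

TIME-BARRED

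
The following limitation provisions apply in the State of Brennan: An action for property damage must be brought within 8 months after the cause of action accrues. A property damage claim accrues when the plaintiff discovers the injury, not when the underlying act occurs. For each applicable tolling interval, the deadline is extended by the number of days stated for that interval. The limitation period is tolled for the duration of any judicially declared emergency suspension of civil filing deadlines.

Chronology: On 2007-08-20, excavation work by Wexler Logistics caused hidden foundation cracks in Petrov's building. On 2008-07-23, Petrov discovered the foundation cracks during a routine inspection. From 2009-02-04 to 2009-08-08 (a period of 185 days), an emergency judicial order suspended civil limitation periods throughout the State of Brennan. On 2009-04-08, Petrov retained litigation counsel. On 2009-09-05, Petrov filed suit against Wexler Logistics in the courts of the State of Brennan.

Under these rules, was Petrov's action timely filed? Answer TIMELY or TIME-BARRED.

TIMELY

Under the discovery rule, the claim accrued on 2008-07-23, when Petrov discovered the injury — not on the 2007-08-20 date of the underlying act.
Adding the 8 months base period to 2008-07-23 gives a deadline of 2009-03-23, before any tolling.
Because the emergency suspension of filing deadlines ran from 2009-02-04 to 2009-08-08, the deadline is extended by 185 days to 2009-09-24.
Nothing else in the chronology tolls or restarts the period.
Petrov filed on 2009-09-05, before the 2009-09-24 deadline, so the action is timely.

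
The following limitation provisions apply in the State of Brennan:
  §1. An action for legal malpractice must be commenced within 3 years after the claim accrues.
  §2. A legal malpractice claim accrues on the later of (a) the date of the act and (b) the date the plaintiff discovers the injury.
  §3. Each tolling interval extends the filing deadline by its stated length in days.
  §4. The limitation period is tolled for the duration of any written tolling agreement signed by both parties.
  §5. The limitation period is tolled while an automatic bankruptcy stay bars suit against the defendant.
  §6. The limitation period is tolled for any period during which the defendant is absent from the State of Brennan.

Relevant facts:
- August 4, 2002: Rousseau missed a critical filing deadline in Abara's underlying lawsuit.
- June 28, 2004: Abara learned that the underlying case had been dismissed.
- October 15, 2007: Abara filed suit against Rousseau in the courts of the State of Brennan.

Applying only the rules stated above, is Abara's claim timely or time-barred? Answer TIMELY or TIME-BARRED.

Taking the later of the act (August 4, 2002) and discovery (June 28, 2004), the claim accrued on June 28, 2004.
3 years from June 28, 2004 is June 28, 2007.
Filing on October 15, 2007 missed the June 28, 2007 deadline — the action is time-barred.

TIME-BARRED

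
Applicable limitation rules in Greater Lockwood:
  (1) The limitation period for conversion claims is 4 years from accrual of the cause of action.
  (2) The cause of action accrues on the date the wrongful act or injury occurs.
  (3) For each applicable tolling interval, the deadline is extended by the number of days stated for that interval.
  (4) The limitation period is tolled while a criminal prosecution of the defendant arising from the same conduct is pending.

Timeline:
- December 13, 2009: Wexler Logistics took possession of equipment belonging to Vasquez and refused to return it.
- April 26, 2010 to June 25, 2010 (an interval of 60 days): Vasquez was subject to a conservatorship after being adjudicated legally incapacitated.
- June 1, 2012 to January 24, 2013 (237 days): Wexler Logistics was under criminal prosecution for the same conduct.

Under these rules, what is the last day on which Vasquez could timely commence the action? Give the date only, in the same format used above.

The claim accrued on December 13, 2009, when the wrongful act occurred.
The untolled deadline — 4 years after December 13, 2009 — is December 13, 2013.
The period was tolled for 237 days by the pending criminal prosecution (June 1, 2012 to January 24, 2013), pushing the deadline to August 7, 2014.
The plaintiff's legal incapacity from April 26, 2010 to June 25, 2010 does not toll the period, because no stated rule makes the plaintiff's incapacity a tolling event.

August 7, 2014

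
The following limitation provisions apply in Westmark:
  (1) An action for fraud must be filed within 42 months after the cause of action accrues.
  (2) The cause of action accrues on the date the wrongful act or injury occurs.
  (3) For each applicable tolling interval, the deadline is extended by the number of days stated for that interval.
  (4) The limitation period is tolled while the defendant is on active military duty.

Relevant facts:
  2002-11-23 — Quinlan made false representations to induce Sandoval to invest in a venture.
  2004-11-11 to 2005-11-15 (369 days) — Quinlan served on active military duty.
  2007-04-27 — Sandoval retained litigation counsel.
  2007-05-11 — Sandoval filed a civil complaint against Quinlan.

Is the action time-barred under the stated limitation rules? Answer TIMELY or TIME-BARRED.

The claim accrued on 2002-11-23, when the wrongful act occurred.
The untolled deadline — 42 months after 2002-11-23 — is 2006-05-23.
The period was tolled for 369 days by the defendant's active military service (2004-11-11 to 2005-11-15), pushing the deadline to 2007-05-27.
The other events in the timeline have no effect on the limitation period under the stated rules.
Filing on 2007-05-11 beat the 2007-05-27 deadline — the action is timely.

TIMELY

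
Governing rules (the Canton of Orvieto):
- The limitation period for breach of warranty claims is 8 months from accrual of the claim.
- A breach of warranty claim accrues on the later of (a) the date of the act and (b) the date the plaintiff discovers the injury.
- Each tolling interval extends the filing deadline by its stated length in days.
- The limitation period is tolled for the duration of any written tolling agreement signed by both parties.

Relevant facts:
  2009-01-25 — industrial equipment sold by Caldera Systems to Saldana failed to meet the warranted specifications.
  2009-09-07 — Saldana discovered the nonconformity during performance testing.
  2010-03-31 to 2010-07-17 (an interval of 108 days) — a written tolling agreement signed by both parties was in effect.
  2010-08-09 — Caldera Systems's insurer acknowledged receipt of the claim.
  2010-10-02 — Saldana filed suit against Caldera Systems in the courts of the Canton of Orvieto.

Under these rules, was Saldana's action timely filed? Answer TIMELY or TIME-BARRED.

The claim accrued on 2009-09-07 — the later of the 2009-01-25 act and the 2009-09-07 discovery.
The untolled deadline — 8 months after 2009-09-07 — is 2010-05-07.
The period was tolled for 108 days by the written tolling agreement (2010-03-31 to 2010-07-17), pushing the deadline to 2010-08-23.
The other events in the timeline have no effect on the limitation period under the stated rules.
The 2010-10-02 filing falls after the 2010-08-23 deadline; the claim is time-barred.

TIME-BARRED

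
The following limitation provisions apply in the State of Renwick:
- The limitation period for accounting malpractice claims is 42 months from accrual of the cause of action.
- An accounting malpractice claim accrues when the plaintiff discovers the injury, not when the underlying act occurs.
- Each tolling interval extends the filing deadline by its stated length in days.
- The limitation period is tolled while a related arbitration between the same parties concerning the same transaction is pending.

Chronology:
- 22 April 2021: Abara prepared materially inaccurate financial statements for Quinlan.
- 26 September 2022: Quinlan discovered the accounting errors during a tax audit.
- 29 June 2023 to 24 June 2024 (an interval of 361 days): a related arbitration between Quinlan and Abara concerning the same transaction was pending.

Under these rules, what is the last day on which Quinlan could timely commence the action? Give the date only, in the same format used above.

The claim did not accrue until Quinlan discovered the injury on 26 September 2022; the 22 April 2021 act date does not start the clock under the stated rule.
42 months from 26 September 2022 is 26 March 2026.
The pending related arbitration from 29 June 2023 to 24 June 2024 tolled the period for 361 days, extending the deadline to 22 March 2027.

22 March 2027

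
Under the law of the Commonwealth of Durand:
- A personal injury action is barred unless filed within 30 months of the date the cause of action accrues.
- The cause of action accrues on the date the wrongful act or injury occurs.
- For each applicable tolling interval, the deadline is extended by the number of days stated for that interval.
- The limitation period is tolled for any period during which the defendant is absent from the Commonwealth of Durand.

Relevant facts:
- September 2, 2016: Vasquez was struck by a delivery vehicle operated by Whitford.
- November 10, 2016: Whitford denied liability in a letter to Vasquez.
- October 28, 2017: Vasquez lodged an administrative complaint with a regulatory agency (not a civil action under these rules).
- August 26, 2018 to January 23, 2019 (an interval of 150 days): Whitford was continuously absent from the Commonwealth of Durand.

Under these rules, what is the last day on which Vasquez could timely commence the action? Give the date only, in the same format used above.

The claim accrued on September 2, 2016, when the wrongful act occurred.
The untolled deadline — 30 months after September 2, 2016 — is March 2, 2019.
The period was tolled for 150 days by the defendant's absence from the jurisdiction (August 26, 2018 to January 23, 2019), pushing the deadline to July 30, 2019.
Nothing else in the chronology tolls or restarts the period.

July 30, 2019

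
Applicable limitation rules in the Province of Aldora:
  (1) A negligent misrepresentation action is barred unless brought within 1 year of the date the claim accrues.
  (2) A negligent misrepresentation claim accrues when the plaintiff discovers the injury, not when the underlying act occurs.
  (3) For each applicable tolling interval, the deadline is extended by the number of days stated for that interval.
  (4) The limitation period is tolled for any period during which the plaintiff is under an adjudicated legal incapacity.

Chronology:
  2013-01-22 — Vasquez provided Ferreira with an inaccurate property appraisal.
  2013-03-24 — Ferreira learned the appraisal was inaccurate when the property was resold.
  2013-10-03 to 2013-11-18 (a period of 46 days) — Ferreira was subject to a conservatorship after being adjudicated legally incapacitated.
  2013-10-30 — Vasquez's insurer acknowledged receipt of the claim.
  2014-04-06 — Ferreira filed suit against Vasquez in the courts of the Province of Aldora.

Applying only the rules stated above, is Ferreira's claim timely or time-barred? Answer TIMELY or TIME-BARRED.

TIMELY

Accrual is tied to discovery, so the period began on 2013-03-24 rather than on 2013-01-22 when the act occurred.
Adding the 1 year base period to 2013-03-24 gives a deadline of 2014-03-24, before any tolling.
The period was tolled for 46 days by the plaintiff's legal incapacity (2013-10-03 to 2013-11-18), pushing the deadline to 2014-05-09.
Nothing else in the chronology tolls or restarts the period.
Ferreira filed on 2014-04-06, before the 2014-05-09 deadline, so the action is timely.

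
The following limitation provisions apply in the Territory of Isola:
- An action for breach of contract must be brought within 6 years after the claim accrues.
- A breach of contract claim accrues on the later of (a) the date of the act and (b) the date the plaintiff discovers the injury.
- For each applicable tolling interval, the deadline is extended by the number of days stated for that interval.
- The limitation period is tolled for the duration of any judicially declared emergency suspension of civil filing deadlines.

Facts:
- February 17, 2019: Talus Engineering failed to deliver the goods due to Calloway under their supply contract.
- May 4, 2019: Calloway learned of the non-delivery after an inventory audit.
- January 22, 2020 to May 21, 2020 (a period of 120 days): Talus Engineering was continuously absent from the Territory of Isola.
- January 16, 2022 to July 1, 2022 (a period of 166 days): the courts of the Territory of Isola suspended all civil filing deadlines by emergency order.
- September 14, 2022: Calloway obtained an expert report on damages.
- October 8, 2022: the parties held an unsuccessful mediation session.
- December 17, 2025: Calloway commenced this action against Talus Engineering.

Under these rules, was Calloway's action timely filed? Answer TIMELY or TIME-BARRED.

Because discovery on May 4, 2019 post-dates the February 17, 2019 act, accrual under the later-of rule falls on May 4, 2019.
6 years from May 4, 2019 is May 4, 2025.
The period was tolled for 166 days by the emergency suspension of filing deadlines (January 16, 2022 to July 1, 2022), pushing the deadline to October 17, 2025.
No stated provision tolls the period for the defendant's absence, so the interval from January 22, 2020 to May 21, 2020 has no effect on the deadline.
The other events in the timeline have no effect on the limitation period under the stated rules.
The December 17, 2025 filing falls after the October 17, 2025 deadline; the claim is time-barred.

TIME-BARRED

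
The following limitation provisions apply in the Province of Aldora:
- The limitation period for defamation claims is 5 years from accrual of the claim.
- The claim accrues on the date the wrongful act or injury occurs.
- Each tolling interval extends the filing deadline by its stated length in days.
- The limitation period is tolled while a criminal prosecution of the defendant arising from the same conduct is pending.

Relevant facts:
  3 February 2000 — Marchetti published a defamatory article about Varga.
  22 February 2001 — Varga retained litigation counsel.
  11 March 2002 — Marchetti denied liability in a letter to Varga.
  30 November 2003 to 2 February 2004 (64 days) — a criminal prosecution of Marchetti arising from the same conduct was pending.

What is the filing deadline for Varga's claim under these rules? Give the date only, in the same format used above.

8 April 2005

The claim accrued on 3 February 2000, when the wrongful act occurred.
5 years from 3 February 2000 is 3 February 2005.
The period was tolled for 64 days by the pending criminal prosecution (30 November 2003 to 2 February 2004), pushing the deadline to 8 April 2005.
None of the other events listed affects the running of the period under the stated rules.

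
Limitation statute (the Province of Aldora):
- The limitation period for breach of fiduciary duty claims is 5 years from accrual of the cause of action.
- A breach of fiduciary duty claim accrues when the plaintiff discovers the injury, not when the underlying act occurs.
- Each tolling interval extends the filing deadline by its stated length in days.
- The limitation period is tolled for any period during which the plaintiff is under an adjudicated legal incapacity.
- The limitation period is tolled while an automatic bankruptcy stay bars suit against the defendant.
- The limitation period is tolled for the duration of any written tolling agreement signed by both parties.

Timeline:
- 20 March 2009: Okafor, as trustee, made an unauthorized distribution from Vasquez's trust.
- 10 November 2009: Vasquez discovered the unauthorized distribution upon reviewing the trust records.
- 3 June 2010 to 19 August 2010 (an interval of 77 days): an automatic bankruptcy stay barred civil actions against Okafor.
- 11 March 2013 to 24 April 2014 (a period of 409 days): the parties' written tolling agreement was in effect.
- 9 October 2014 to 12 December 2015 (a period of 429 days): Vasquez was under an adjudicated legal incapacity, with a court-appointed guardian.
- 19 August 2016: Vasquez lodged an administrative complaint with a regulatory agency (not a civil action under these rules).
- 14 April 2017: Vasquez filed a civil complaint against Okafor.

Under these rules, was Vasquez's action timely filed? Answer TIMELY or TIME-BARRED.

The claim did not accrue until Vasquez discovered the injury on 10 November 2009; the 20 March 2009 act date does not start the clock under the stated rule.
The untolled deadline — 5 years after 10 November 2009 — is 10 November 2014.
The period was tolled for 77 days by the automatic bankruptcy stay (3 June 2010 to 19 August 2010), pushing the deadline to 26 January 2015.
The written tolling agreement from 11 March 2013 to 24 April 2014 tolled the period for 409 days, extending the deadline to 10 March 2016.
The plaintiff's legal incapacity from 9 October 2014 to 12 December 2015 tolled the period for 429 days, extending the deadline to 13 May 2017.
None of the other events listed affects the running of the period under the stated rules.
The 14 April 2017 filing precedes the 13 May 2017 deadline; the claim is timely.

TIMELY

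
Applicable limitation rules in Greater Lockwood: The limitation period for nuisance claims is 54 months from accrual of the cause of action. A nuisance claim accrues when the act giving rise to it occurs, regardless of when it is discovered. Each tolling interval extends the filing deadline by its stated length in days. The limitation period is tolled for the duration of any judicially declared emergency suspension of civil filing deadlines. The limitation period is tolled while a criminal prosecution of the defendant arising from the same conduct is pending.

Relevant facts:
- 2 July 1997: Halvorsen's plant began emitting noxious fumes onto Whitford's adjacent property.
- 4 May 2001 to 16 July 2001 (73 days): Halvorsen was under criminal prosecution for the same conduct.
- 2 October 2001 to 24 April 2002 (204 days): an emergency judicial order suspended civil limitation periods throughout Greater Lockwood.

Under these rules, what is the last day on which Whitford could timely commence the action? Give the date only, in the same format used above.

6 October 2002

The cause of action accrued on 2 July 1997, the date of the act.
Adding the 54 months base period to 2 July 1997 gives a deadline of 2 January 2002, before any tolling.
The pending criminal prosecution from 4 May 2001 to 16 July 2001 tolled the period for 73 days, extending the deadline to 16 March 2002.
The emergency suspension of filing deadlines from 2 October 2001 to 24 April 2002 tolled the period for 204 days, extending the deadline to 6 October 2002.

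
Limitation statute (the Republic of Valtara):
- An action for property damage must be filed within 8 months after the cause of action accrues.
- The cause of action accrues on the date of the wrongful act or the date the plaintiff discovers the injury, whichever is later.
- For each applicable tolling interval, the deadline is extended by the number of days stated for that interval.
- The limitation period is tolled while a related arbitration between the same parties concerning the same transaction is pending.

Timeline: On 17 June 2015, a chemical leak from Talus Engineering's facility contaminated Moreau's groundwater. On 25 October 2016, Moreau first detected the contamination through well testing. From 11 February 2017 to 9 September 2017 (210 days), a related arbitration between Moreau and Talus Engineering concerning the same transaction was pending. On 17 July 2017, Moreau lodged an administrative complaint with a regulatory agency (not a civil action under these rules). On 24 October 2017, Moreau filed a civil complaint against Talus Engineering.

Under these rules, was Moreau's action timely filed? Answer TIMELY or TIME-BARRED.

TIMELY

Taking the later of the act (17 June 2015) and discovery (25 October 2016), the claim accrued on 25 October 2016.
8 months from 25 October 2016 is 25 June 2017.
The pending related arbitration from 11 February 2017 to 9 September 2017 tolled the period for 210 days, extending the deadline to 21 January 2018.
Nothing else in the chronology tolls or restarts the period.
Moreau filed on 24 October 2017, before the 21 January 2018 deadline, so the action is timely.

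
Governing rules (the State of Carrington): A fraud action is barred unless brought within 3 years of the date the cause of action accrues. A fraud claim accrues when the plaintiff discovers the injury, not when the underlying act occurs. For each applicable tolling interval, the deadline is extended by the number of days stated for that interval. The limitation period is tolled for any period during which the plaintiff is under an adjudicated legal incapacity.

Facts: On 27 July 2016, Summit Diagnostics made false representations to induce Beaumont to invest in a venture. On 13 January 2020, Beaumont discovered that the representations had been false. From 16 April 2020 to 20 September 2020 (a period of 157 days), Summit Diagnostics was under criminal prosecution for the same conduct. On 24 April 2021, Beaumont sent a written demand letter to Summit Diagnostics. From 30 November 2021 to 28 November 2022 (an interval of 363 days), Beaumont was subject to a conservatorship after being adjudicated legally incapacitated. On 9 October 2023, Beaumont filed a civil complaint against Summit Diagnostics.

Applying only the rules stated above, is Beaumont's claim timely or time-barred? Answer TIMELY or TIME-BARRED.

Accrual is tied to discovery, so the period began on 13 January 2020 rather than on 27 July 2016 when the act occurred.
3 years from 13 January 2020 is 13 January 2023.
The plaintiff's legal incapacity from 30 November 2021 to 28 November 2022 tolled the period for 363 days, extending the deadline to 11 January 2024.
The pending criminal prosecution from 16 April 2020 to 20 September 2020 does not toll the period, because no stated rule makes a criminal prosecution a tolling event.
None of the other events listed affects the running of the period under the stated rules.
Filing on 9 October 2023 beat the 11 January 2024 deadline — the action is timely.

TIMELY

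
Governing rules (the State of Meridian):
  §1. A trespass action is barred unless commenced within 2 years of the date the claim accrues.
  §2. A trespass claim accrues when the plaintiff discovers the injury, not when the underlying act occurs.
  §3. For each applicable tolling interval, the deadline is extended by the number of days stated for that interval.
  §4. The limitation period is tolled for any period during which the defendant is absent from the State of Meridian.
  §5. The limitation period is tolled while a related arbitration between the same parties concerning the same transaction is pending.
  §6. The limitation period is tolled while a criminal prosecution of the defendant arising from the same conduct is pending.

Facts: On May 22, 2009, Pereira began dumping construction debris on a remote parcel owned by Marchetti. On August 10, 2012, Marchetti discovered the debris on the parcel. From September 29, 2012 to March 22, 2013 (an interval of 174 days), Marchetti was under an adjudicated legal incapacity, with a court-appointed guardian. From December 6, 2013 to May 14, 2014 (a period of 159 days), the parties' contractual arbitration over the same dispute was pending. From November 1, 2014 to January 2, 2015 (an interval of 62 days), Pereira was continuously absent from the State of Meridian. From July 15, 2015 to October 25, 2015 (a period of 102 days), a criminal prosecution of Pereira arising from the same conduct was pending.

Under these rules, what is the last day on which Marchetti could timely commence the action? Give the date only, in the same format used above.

Under the discovery rule, the claim accrued on August 10, 2012, when Marchetti discovered the injury — not on the May 22, 2009 date of the underlying act.
Adding the 2 years base period to August 10, 2012 gives a deadline of August 10, 2014, before any tolling.
The period was tolled for 159 days by the pending related arbitration (December 6, 2013 to May 14, 2014), pushing the deadline to January 16, 2015.
The period was tolled for 62 days by the defendant's absence from the jurisdiction (November 1, 2014 to January 2, 2015), pushing the deadline to March 19, 2015.
By the time the pending criminal prosecution began on July 15, 2015, the limitation period had already expired on March 19, 2015; that interval cannot revive it.
Although the plaintiff's incapacity ran from September 29, 2012 to March 22, 2013, the stated rules do not make that a tolling event, so it is disregarded.

March 19, 2015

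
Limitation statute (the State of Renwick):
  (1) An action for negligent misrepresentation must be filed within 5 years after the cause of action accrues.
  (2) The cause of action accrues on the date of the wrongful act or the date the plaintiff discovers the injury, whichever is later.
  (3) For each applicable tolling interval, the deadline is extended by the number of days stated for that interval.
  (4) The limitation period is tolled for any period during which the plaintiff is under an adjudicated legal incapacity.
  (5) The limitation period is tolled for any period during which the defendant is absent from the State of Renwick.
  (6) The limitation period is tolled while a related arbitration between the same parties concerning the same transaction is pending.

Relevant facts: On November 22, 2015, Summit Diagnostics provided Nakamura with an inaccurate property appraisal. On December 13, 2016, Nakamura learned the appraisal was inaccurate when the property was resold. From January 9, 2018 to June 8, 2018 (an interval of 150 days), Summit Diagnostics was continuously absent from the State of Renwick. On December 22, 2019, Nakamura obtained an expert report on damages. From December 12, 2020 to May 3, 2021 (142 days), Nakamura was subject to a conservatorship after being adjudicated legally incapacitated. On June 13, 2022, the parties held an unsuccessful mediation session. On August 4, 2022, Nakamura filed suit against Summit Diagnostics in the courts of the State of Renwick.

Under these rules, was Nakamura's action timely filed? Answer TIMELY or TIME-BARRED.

TIMELY

Because discovery on December 13, 2016 post-dates the November 22, 2015 act, accrual under the later-of rule falls on December 13, 2016.
The untolled deadline — 5 years after December 13, 2016 — is December 13, 2021.
Because the defendant's absence from the jurisdiction ran from January 9, 2018 to June 8, 2018, the deadline is extended by 150 days to May 12, 2022.
The plaintiff's legal incapacity from December 12, 2020 to May 3, 2021 tolled the period for 142 days, extending the deadline to October 1, 2022.
Nothing else in the chronology tolls or restarts the period.
Filing on August 4, 2022 beat the October 1, 2022 deadline — the action is timely.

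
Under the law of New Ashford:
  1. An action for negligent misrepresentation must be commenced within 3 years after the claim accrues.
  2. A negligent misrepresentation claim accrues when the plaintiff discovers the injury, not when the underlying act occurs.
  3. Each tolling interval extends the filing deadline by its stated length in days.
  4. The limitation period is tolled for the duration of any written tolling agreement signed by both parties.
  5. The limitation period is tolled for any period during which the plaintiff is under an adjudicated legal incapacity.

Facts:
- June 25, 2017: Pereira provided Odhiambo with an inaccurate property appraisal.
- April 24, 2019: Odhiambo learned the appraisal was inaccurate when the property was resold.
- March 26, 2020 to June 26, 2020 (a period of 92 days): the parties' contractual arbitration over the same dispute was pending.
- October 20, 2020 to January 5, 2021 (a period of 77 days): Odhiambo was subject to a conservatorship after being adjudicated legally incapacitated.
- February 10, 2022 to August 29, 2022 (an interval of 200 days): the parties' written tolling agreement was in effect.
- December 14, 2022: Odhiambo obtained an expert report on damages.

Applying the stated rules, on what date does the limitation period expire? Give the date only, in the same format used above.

January 26, 2023

Under the discovery rule, the claim accrued on April 24, 2019, when Odhiambo discovered the injury — not on the June 25, 2017 date of the underlying act.
3 years from April 24, 2019 is April 24, 2022.
Because the plaintiff's legal incapacity ran from October 20, 2020 to January 5, 2021, the deadline is extended by 77 days to July 10, 2022.
Because the written tolling agreement ran from February 10, 2022 to August 29, 2022, the deadline is extended by 200 days to January 26, 2023.
Although a pending arbitration ran from March 26, 2020 to June 26, 2020, the stated rules do not make that a tolling event, so it is disregarded.
The other events in the timeline have no effect on the limitation period under the stated rules.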